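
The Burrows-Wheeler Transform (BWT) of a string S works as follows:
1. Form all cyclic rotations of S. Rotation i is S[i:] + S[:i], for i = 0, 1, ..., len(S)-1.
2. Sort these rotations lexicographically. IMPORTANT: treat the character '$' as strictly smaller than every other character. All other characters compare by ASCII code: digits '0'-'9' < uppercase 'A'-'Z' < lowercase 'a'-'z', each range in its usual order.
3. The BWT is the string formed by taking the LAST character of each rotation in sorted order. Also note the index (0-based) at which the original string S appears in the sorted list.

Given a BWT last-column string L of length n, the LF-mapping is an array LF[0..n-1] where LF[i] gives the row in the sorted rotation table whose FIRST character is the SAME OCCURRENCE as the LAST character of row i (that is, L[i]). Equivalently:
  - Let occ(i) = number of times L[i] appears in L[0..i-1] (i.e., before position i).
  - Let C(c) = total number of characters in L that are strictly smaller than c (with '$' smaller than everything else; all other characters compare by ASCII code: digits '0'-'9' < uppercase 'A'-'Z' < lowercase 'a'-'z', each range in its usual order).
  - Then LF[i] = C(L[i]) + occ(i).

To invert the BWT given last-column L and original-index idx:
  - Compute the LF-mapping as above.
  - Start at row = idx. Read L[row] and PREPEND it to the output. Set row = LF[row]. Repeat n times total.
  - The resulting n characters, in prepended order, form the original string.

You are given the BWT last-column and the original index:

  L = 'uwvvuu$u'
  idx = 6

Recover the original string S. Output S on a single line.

LF mapping: 1 7 5 6 2 3 0 4
Walk LF starting at row 6, prepending L[row]:
  step 1: row=6, L[6]='$', prepend. Next row=LF[6]=0
  step 2: row=0, L[0]='u', prepend. Next row=LF[0]=1
  step 3: row=1, L[1]='w', prepend. Next row=LF[1]=7
  step 4: row=7, L[7]='u', prepend. Next row=LF[7]=4
  step 5: row=4, L[4]='u', prepend. Next row=LF[4]=2
  step 6: row=2, L[2]='v', prepend. Next row=LF[2]=5
  step 7: row=5, L[5]='u', prepend. Next row=LF[5]=3
  step 8: row=3, L[3]='v', prepend. Next row=LF[3]=6
Reversed output: vuvuuwu$

Answer: vuvuuwu$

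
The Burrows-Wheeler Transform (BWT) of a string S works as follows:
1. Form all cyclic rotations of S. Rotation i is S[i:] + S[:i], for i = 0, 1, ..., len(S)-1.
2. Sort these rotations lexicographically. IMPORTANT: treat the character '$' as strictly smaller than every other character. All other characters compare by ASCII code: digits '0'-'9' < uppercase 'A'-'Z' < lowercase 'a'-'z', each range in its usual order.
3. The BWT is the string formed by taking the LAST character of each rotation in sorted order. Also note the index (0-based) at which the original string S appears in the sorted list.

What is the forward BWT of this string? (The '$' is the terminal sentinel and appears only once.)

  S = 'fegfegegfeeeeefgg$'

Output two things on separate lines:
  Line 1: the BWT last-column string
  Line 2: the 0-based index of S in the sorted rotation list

Answer: gfeeeefgfgg$egeeef
11

Derivation:
All 18 rotations (rotation i = S[i:]+S[:i]):
  rot[0] = fegfegegfeeeeefgg$
  rot[1] = egfegegfeeeeefgg$f
  rot[2] = gfegegfeeeeefgg$fe
  rot[3] = fegegfeeeeefgg$feg
  rot[4] = egegfeeeeefgg$fegf
  rot[5] = gegfeeeeefgg$fegfe
  rot[6] = egfeeeeefgg$fegfeg
  rot[7] = gfeeeeefgg$fegfege
  rot[8] = feeeeefgg$fegfegeg
  rot[9] = eeeeefgg$fegfegegf
  rot[10] = eeeefgg$fegfegegfe
  rot[11] = eeefgg$fegfegegfee
  rot[12] = eefgg$fegfegegfeee
  rot[13] = efgg$fegfegegfeeee
  rot[14] = fgg$fegfegegfeeeee
  rot[15] = gg$fegfegegfeeeeef
  rot[16] = g$fegfegegfeeeeefg
  rot[17] = $fegfegegfeeeeefgg
Sorted (with $ < everything):
  sorted[0] = $fegfegegfeeeeefgg  (last char: 'g')
  sorted[1] = eeeeefgg$fegfegegf  (last char: 'f')
  sorted[2] = eeeefgg$fegfegegfe  (last char: 'e')
  sorted[3] = eeefgg$fegfegegfee  (last char: 'e')
  sorted[4] = eefgg$fegfegegfeee  (last char: 'e')
  sorted[5] = efgg$fegfegegfeeee  (last char: 'e')
  sorted[6] = egegfeeeeefgg$fegf  (last char: 'f')
  sorted[7] = egfeeeeefgg$fegfeg  (last char: 'g')
  sorted[8] = egfegegfeeeeefgg$f  (last char: 'f')
  sorted[9] = feeeeefgg$fegfegeg  (last char: 'g')
  sorted[10] = fegegfeeeeefgg$feg  (last char: 'g')
  sorted[11] = fegfegegfeeeeefgg$  (last char: '$')
  sorted[12] = fgg$fegfegegfeeeee  (last char: 'e')
  sorted[13] = g$fegfegegfeeeeefg  (last char: 'g')
  sorted[14] = gegfeeeeefgg$fegfe  (last char: 'e')
  sorted[15] = gfeeeeefgg$fegfege  (last char: 'e')
  sorted[16] = gfegegfeeeeefgg$fe  (last char: 'e')
  sorted[17] = gg$fegfegegfeeeeef  (last char: 'f')
Last column: gfeeeefgfgg$egeeef
Original string S is at sorted index 11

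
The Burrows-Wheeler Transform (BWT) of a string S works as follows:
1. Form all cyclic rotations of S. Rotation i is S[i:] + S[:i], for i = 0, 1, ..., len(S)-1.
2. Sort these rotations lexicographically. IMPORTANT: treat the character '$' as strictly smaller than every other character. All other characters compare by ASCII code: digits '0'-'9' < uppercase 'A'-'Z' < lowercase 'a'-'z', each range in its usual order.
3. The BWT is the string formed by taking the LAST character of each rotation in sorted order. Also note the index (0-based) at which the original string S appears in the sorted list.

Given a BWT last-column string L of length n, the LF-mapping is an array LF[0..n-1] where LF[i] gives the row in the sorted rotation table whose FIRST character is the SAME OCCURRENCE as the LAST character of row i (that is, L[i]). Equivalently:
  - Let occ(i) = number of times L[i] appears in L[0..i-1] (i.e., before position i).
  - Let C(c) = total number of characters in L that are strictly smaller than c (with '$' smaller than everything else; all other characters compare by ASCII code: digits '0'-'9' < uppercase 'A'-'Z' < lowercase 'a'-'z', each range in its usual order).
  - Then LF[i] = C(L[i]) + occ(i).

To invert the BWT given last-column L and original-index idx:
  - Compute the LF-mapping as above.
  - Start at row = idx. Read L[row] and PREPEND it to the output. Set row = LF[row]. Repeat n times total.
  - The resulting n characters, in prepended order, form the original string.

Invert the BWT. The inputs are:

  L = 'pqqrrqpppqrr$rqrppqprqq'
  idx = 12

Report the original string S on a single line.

LF mapping: 1 8 9 16 17 10 2 3 4 11 18 19 0 20 12 21 5 6 13 7 22 14 15
Walk LF starting at row 12, prepending L[row]:
  step 1: row=12, L[12]='$', prepend. Next row=LF[12]=0
  step 2: row=0, L[0]='p', prepend. Next row=LF[0]=1
  step 3: row=1, L[1]='q', prepend. Next row=LF[1]=8
  step 4: row=8, L[8]='p', prepend. Next row=LF[8]=4
  step 5: row=4, L[4]='r', prepend. Next row=LF[4]=17
  step 6: row=17, L[17]='p', prepend. Next row=LF[17]=6
  step 7: row=6, L[6]='p', prepend. Next row=LF[6]=2
  step 8: row=2, L[2]='q', prepend. Next row=LF[2]=9
  step 9: row=9, L[9]='q', prepend. Next row=LF[9]=11
  step 10: row=11, L[11]='r', prepend. Next row=LF[11]=19
  step 11: row=19, L[19]='p', prepend. Next row=LF[19]=7
  step 12: row=7, L[7]='p', prepend. Next row=LF[7]=3
  step 13: row=3, L[3]='r', prepend. Next row=LF[3]=16
  step 14: row=16, L[16]='p', prepend. Next row=LF[16]=5
  step 15: row=5, L[5]='q', prepend. Next row=LF[5]=10
  step 16: row=10, L[10]='r', prepend. Next row=LF[10]=18
  step 17: row=18, L[18]='q', prepend. Next row=LF[18]=13
  step 18: row=13, L[13]='r', prepend. Next row=LF[13]=20
  step 19: row=20, L[20]='r', prepend. Next row=LF[20]=22
  step 20: row=22, L[22]='q', prepend. Next row=LF[22]=15
  step 21: row=15, L[15]='r', prepend. Next row=LF[15]=21
  step 22: row=21, L[21]='q', prepend. Next row=LF[21]=14
  step 23: row=14, L[14]='q', prepend. Next row=LF[14]=12
Reversed output: qqrqrrqrqprpprqqpprpqp$

Answer: qqrqrrqrqprpprqqpprpqp$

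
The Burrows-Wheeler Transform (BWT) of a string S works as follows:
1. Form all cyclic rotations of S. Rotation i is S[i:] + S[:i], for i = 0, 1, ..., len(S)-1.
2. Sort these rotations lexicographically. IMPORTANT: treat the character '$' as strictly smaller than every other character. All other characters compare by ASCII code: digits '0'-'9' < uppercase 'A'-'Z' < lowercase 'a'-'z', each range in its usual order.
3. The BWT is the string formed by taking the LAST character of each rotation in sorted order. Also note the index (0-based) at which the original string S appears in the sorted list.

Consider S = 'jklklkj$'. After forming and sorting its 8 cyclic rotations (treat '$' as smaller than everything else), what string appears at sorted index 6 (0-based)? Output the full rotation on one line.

All 8 rotations (rotation i = S[i:]+S[:i]):
  rot[0] = jklklkj$
  rot[1] = klklkj$j
  rot[2] = lklkj$jk
  rot[3] = klkj$jkl
  rot[4] = lkj$jklk
  rot[5] = kj$jklkl
  rot[6] = j$jklklk
  rot[7] = $jklklkj
Sorted (with $ < everything):
  sorted[0] = $jklklkj
  sorted[1] = j$jklklk
  sorted[2] = jklklkj$
  sorted[3] = kj$jklkl
  sorted[4] = klkj$jkl
  sorted[5] = klklkj$j
  sorted[6] = lkj$jklk
  sorted[7] = lklkj$jk
sorted[6] = lkj$jklk

Answer: lkj$jklk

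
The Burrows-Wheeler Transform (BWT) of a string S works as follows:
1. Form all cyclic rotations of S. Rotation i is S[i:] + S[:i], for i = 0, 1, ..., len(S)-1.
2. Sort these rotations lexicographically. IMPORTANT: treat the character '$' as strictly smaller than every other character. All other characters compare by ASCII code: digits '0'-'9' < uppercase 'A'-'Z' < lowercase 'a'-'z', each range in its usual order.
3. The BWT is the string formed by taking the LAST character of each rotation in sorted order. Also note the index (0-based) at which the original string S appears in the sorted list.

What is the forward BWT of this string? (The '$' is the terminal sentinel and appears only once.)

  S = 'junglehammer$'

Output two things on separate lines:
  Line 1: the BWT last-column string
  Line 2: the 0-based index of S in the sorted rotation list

All 13 rotations (rotation i = S[i:]+S[:i]):
  rot[0] = junglehammer$
  rot[1] = unglehammer$j
  rot[2] = nglehammer$ju
  rot[3] = glehammer$jun
  rot[4] = lehammer$jung
  rot[5] = ehammer$jungl
  rot[6] = hammer$jungle
  rot[7] = ammer$jungleh
  rot[8] = mmer$jungleha
  rot[9] = mer$jungleham
  rot[10] = er$junglehamm
  rot[11] = r$junglehamme
  rot[12] = $junglehammer
Sorted (with $ < everything):
  sorted[0] = $junglehammer  (last char: 'r')
  sorted[1] = ammer$jungleh  (last char: 'h')
  sorted[2] = ehammer$jungl  (last char: 'l')
  sorted[3] = er$junglehamm  (last char: 'm')
  sorted[4] = glehammer$jun  (last char: 'n')
  sorted[5] = hammer$jungle  (last char: 'e')
  sorted[6] = junglehammer$  (last char: '$')
  sorted[7] = lehammer$jung  (last char: 'g')
  sorted[8] = mer$jungleham  (last char: 'm')
  sorted[9] = mmer$jungleha  (last char: 'a')
  sorted[10] = nglehammer$ju  (last char: 'u')
  sorted[11] = r$junglehamme  (last char: 'e')
  sorted[12] = unglehammer$j  (last char: 'j')
Last column: rhlmne$gmauej
Original string S is at sorted index 6

Answer: rhlmne$gmauej
6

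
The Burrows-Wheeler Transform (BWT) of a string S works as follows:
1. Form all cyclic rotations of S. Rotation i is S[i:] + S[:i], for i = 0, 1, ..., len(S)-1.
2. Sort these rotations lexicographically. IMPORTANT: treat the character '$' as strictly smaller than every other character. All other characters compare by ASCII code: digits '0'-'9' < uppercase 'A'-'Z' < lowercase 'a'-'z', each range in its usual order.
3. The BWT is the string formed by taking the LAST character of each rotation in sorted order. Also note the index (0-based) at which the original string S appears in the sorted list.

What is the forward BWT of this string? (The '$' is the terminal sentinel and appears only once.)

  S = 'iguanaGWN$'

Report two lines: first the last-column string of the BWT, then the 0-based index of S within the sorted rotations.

All 10 rotations (rotation i = S[i:]+S[:i]):
  rot[0] = iguanaGWN$
  rot[1] = guanaGWN$i
  rot[2] = uanaGWN$ig
  rot[3] = anaGWN$igu
  rot[4] = naGWN$igua
  rot[5] = aGWN$iguan
  rot[6] = GWN$iguana
  rot[7] = WN$iguanaG
  rot[8] = N$iguanaGW
  rot[9] = $iguanaGWN
Sorted (with $ < everything):
  sorted[0] = $iguanaGWN  (last char: 'N')
  sorted[1] = GWN$iguana  (last char: 'a')
  sorted[2] = N$iguanaGW  (last char: 'W')
  sorted[3] = WN$iguanaG  (last char: 'G')
  sorted[4] = aGWN$iguan  (last char: 'n')
  sorted[5] = anaGWN$igu  (last char: 'u')
  sorted[6] = guanaGWN$i  (last char: 'i')
  sorted[7] = iguanaGWN$  (last char: '$')
  sorted[8] = naGWN$igua  (last char: 'a')
  sorted[9] = uanaGWN$ig  (last char: 'g')
Last column: NaWGnui$ag
Original string S is at sorted index 7

Answer: NaWGnui$ag
7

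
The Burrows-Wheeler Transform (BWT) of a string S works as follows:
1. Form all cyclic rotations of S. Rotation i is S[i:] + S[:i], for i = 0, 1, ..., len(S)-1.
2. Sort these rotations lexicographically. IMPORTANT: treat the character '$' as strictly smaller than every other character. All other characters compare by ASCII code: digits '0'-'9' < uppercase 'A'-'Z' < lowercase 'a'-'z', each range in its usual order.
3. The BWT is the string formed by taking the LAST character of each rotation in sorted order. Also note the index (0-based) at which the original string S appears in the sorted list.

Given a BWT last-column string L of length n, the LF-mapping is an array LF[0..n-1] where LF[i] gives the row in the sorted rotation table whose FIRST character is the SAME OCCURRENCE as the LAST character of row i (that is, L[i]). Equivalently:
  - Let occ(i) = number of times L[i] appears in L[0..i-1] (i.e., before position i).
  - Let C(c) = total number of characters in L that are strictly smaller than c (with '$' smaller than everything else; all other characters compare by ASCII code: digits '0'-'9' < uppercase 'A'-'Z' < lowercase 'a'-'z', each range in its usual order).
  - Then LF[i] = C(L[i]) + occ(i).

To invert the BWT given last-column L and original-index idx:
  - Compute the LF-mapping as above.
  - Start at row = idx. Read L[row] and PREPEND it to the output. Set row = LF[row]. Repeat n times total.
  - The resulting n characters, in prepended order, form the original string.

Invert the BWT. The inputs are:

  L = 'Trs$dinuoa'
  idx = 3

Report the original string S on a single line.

LF mapping: 1 7 8 0 3 4 5 9 6 2
Walk LF starting at row 3, prepending L[row]:
  step 1: row=3, L[3]='$', prepend. Next row=LF[3]=0
  step 2: row=0, L[0]='T', prepend. Next row=LF[0]=1
  step 3: row=1, L[1]='r', prepend. Next row=LF[1]=7
  step 4: row=7, L[7]='u', prepend. Next row=LF[7]=9
  step 5: row=9, L[9]='a', prepend. Next row=LF[9]=2
  step 6: row=2, L[2]='s', prepend. Next row=LF[2]=8
  step 7: row=8, L[8]='o', prepend. Next row=LF[8]=6
  step 8: row=6, L[6]='n', prepend. Next row=LF[6]=5
  step 9: row=5, L[5]='i', prepend. Next row=LF[5]=4
  step 10: row=4, L[4]='d', prepend. Next row=LF[4]=3
Reversed output: dinosaurT$

Answer: dinosaurT$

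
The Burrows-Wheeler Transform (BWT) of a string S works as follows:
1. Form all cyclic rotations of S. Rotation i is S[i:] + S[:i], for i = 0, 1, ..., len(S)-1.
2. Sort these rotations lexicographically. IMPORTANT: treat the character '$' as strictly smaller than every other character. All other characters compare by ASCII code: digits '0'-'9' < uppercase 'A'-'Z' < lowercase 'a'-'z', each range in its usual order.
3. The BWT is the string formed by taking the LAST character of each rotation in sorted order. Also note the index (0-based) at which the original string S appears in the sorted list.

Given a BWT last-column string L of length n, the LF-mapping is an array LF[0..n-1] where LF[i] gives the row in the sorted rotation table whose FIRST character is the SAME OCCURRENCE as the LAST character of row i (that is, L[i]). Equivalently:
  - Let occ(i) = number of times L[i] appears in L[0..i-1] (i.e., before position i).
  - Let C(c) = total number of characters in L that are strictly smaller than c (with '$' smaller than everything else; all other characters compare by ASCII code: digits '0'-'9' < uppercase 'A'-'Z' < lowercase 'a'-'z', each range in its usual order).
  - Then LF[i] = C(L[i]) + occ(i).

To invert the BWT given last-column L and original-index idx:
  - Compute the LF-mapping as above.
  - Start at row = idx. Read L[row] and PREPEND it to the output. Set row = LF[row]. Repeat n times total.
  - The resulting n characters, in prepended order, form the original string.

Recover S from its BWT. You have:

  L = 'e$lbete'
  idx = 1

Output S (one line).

LF mapping: 2 0 5 1 3 6 4
Walk LF starting at row 1, prepending L[row]:
  step 1: row=1, L[1]='$', prepend. Next row=LF[1]=0
  step 2: row=0, L[0]='e', prepend. Next row=LF[0]=2
  step 3: row=2, L[2]='l', prepend. Next row=LF[2]=5
  step 4: row=5, L[5]='t', prepend. Next row=LF[5]=6
  step 5: row=6, L[6]='e', prepend. Next row=LF[6]=4
  step 6: row=4, L[4]='e', prepend. Next row=LF[4]=3
  step 7: row=3, L[3]='b', prepend. Next row=LF[3]=1
Reversed output: beetle$

Answer: beetle$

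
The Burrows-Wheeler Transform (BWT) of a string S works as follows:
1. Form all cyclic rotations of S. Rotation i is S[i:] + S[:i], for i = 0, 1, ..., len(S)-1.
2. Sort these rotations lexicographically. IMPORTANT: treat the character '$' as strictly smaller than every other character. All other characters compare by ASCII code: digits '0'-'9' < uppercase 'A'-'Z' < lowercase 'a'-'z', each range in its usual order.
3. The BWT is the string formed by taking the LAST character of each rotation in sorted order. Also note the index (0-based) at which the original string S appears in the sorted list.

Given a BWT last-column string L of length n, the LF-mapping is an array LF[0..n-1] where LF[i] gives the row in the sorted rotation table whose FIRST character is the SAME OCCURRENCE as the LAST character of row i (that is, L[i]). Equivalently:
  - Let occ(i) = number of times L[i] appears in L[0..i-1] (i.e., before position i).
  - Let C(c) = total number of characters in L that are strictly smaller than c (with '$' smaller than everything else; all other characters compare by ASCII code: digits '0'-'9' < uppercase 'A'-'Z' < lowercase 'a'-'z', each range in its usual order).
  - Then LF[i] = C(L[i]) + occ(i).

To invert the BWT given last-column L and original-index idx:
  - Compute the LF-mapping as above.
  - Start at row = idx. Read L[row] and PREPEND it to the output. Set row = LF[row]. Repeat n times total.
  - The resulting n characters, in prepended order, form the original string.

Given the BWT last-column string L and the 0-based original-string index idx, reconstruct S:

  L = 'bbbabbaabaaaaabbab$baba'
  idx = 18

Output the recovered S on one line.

Answer: bbaaabbbbaabaabbabaaab$

Derivation:
LF mapping: 12 13 14 1 15 16 2 3 17 4 5 6 7 8 18 19 9 20 0 21 10 22 11
Walk LF starting at row 18, prepending L[row]:
  step 1: row=18, L[18]='$', prepend. Next row=LF[18]=0
  step 2: row=0, L[0]='b', prepend. Next row=LF[0]=12
  step 3: row=12, L[12]='a', prepend. Next row=LF[12]=7
  step 4: row=7, L[7]='a', prepend. Next row=LF[7]=3
  step 5: row=3, L[3]='a', prepend. Next row=LF[3]=1
  step 6: row=1, L[1]='b', prepend. Next row=LF[1]=13
  step 7: row=13, L[13]='a', prepend. Next row=LF[13]=8
  step 8: row=8, L[8]='b', prepend. Next row=LF[8]=17
  step 9: row=17, L[17]='b', prepend. Next row=LF[17]=20
  step 10: row=20, L[20]='a', prepend. Next row=LF[20]=10
  step 11: row=10, L[10]='a', prepend. Next row=LF[10]=5
  step 12: row=5, L[5]='b', prepend. Next row=LF[5]=16
  step 13: row=16, L[16]='a', prepend. Next row=LF[16]=9
  step 14: row=9, L[9]='a', prepend. Next row=LF[9]=4
  step 15: row=4, L[4]='b', prepend. Next row=LF[4]=15
  step 16: row=15, L[15]='b', prepend. Next row=LF[15]=19
  step 17: row=19, L[19]='b', prepend. Next row=LF[19]=21
  step 18: row=21, L[21]='b', prepend. Next row=LF[21]=22
  step 19: row=22, L[22]='a', prepend. Next row=LF[22]=11
  step 20: row=11, L[11]='a', prepend. Next row=LF[11]=6
  step 21: row=6, L[6]='a', prepend. Next row=LF[6]=2
  step 22: row=2, L[2]='b', prepend. Next row=LF[2]=14
  step 23: row=14, L[14]='b', prepend. Next row=LF[14]=18
Reversed output: bbaaabbbbaabaabbabaaab$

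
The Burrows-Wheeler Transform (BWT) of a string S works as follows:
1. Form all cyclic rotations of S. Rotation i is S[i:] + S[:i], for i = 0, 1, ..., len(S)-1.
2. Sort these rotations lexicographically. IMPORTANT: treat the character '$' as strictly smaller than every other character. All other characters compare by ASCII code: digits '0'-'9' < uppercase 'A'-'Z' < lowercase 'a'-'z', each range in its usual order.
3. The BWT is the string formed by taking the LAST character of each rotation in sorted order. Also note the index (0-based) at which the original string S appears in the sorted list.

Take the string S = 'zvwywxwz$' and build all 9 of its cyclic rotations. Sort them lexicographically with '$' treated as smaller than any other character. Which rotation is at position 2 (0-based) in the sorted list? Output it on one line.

Answer: wxwz$zvwy

Derivation:
All 9 rotations (rotation i = S[i:]+S[:i]):
  rot[0] = zvwywxwz$
  rot[1] = vwywxwz$z
  rot[2] = wywxwz$zv
  rot[3] = ywxwz$zvw
  rot[4] = wxwz$zvwy
  rot[5] = xwz$zvwyw
  rot[6] = wz$zvwywx
  rot[7] = z$zvwywxw
  rot[8] = $zvwywxwz
Sorted (with $ < everything):
  sorted[0] = $zvwywxwz
  sorted[1] = vwywxwz$z
  sorted[2] = wxwz$zvwy
  sorted[3] = wywxwz$zv
  sorted[4] = wz$zvwywx
  sorted[5] = xwz$zvwyw
  sorted[6] = ywxwz$zvw
  sorted[7] = z$zvwywxw
  sorted[8] = zvwywxwz$
sorted[2] = wxwz$zvwy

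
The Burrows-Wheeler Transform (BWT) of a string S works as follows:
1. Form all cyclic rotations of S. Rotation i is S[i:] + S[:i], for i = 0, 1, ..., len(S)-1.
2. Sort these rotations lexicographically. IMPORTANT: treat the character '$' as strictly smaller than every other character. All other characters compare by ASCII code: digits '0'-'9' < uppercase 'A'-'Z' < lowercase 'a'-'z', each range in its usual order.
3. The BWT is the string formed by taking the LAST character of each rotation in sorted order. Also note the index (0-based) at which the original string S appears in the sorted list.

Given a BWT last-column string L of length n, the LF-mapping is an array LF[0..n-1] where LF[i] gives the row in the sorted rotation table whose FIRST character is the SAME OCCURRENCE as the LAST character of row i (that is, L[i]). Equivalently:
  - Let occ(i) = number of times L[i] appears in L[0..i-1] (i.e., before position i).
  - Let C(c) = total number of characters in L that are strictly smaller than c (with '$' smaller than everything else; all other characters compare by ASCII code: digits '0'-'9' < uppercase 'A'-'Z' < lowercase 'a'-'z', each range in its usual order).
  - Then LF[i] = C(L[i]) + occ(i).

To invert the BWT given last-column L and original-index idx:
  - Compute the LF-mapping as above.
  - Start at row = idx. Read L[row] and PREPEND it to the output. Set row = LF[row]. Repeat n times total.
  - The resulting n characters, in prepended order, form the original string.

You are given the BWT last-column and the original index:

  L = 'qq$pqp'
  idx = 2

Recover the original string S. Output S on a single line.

LF mapping: 3 4 0 1 5 2
Walk LF starting at row 2, prepending L[row]:
  step 1: row=2, L[2]='$', prepend. Next row=LF[2]=0
  step 2: row=0, L[0]='q', prepend. Next row=LF[0]=3
  step 3: row=3, L[3]='p', prepend. Next row=LF[3]=1
  step 4: row=1, L[1]='q', prepend. Next row=LF[1]=4
  step 5: row=4, L[4]='q', prepend. Next row=LF[4]=5
  step 6: row=5, L[5]='p', prepend. Next row=LF[5]=2
Reversed output: pqqpq$

Answer: pqqpq$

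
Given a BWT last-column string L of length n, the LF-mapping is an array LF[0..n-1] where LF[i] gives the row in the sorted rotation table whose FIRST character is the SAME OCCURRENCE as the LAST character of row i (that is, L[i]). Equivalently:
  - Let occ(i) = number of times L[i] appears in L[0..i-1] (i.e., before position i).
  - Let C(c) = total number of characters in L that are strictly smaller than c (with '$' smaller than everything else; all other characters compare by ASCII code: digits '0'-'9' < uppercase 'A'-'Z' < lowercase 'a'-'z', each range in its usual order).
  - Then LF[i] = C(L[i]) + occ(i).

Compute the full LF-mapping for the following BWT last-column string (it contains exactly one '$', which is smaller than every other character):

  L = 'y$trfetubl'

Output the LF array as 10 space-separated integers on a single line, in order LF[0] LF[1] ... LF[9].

Answer: 9 0 6 5 3 2 7 8 1 4

Derivation:
Char counts: '$':1, 'b':1, 'e':1, 'f':1, 'l':1, 'r':1, 't':2, 'u':1, 'y':1
C (first-col start): C('$')=0, C('b')=1, C('e')=2, C('f')=3, C('l')=4, C('r')=5, C('t')=6, C('u')=8, C('y')=9
L[0]='y': occ=0, LF[0]=C('y')+0=9+0=9
L[1]='$': occ=0, LF[1]=C('$')+0=0+0=0
L[2]='t': occ=0, LF[2]=C('t')+0=6+0=6
L[3]='r': occ=0, LF[3]=C('r')+0=5+0=5
L[4]='f': occ=0, LF[4]=C('f')+0=3+0=3
L[5]='e': occ=0, LF[5]=C('e')+0=2+0=2
L[6]='t': occ=1, LF[6]=C('t')+1=6+1=7
L[7]='u': occ=0, LF[7]=C('u')+0=8+0=8
L[8]='b': occ=0, LF[8]=C('b')+0=1+0=1
L[9]='l': occ=0, LF[9]=C('l')+0=4+0=4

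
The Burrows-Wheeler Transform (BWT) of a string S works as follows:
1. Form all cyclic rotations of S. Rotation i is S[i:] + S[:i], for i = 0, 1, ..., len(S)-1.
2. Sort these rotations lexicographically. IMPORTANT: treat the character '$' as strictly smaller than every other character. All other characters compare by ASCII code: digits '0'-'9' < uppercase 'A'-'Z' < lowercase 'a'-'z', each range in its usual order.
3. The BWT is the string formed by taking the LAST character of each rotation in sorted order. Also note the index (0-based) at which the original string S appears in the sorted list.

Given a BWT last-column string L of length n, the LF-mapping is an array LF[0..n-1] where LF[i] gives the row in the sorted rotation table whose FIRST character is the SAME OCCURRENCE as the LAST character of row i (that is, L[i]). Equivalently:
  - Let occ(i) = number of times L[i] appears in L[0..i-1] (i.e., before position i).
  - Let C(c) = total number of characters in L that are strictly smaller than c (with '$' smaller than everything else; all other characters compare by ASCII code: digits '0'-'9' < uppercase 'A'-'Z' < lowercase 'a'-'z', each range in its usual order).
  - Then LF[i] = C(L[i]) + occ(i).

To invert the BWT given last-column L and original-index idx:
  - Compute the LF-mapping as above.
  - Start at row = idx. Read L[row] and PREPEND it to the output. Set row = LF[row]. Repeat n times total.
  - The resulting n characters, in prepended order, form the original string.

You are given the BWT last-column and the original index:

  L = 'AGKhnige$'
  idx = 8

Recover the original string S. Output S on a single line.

LF mapping: 1 2 3 6 8 7 5 4 0
Walk LF starting at row 8, prepending L[row]:
  step 1: row=8, L[8]='$', prepend. Next row=LF[8]=0
  step 2: row=0, L[0]='A', prepend. Next row=LF[0]=1
  step 3: row=1, L[1]='G', prepend. Next row=LF[1]=2
  step 4: row=2, L[2]='K', prepend. Next row=LF[2]=3
  step 5: row=3, L[3]='h', prepend. Next row=LF[3]=6
  step 6: row=6, L[6]='g', prepend. Next row=LF[6]=5
  step 7: row=5, L[5]='i', prepend. Next row=LF[5]=7
  step 8: row=7, L[7]='e', prepend. Next row=LF[7]=4
  step 9: row=4, L[4]='n', prepend. Next row=LF[4]=8
Reversed output: neighKGA$

Answer: neighKGA$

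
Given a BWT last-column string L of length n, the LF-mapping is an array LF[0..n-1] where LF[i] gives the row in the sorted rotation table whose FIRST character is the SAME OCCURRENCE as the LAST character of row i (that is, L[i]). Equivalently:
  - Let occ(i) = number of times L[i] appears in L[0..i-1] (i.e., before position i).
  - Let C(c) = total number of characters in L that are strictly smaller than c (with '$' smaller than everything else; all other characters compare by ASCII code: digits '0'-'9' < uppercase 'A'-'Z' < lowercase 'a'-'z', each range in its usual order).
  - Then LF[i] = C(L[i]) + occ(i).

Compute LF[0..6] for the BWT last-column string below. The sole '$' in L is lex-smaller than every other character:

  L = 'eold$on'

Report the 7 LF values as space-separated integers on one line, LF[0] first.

Char counts: '$':1, 'd':1, 'e':1, 'l':1, 'n':1, 'o':2
C (first-col start): C('$')=0, C('d')=1, C('e')=2, C('l')=3, C('n')=4, C('o')=5
L[0]='e': occ=0, LF[0]=C('e')+0=2+0=2
L[1]='o': occ=0, LF[1]=C('o')+0=5+0=5
L[2]='l': occ=0, LF[2]=C('l')+0=3+0=3
L[3]='d': occ=0, LF[3]=C('d')+0=1+0=1
L[4]='$': occ=0, LF[4]=C('$')+0=0+0=0
L[5]='o': occ=1, LF[5]=C('o')+1=5+1=6
L[6]='n': occ=0, LF[6]=C('n')+0=4+0=4

Answer: 2 5 3 1 0 6 4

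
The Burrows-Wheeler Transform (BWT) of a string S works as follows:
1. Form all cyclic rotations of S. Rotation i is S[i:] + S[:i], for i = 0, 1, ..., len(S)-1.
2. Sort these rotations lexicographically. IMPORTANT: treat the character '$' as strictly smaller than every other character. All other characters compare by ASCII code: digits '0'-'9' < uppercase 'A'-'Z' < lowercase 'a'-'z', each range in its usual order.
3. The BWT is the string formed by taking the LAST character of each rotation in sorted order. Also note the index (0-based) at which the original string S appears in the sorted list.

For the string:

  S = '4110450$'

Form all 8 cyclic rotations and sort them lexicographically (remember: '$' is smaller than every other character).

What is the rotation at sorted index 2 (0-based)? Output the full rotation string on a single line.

All 8 rotations (rotation i = S[i:]+S[:i]):
  rot[0] = 4110450$
  rot[1] = 110450$4
  rot[2] = 10450$41
  rot[3] = 0450$411
  rot[4] = 450$4110
  rot[5] = 50$41104
  rot[6] = 0$411045
  rot[7] = $4110450
Sorted (with $ < everything):
  sorted[0] = $4110450
  sorted[1] = 0$411045
  sorted[2] = 0450$411
  sorted[3] = 10450$41
  sorted[4] = 110450$4
  sorted[5] = 4110450$
  sorted[6] = 450$4110
  sorted[7] = 50$41104
sorted[2] = 0450$411

Answer: 0450$411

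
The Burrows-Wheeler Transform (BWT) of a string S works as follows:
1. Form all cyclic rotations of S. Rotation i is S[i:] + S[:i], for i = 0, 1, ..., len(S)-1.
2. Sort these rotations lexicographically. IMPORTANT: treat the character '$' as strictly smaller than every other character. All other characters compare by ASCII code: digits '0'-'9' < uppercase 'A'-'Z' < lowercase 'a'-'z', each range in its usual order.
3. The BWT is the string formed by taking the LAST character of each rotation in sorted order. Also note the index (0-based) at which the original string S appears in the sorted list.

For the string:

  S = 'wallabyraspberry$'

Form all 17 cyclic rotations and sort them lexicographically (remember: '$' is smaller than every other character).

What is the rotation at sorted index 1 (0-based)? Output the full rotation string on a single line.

All 17 rotations (rotation i = S[i:]+S[:i]):
  rot[0] = wallabyraspberry$
  rot[1] = allabyraspberry$w
  rot[2] = llabyraspberry$wa
  rot[3] = labyraspberry$wal
  rot[4] = abyraspberry$wall
  rot[5] = byraspberry$walla
  rot[6] = yraspberry$wallab
  rot[7] = raspberry$wallaby
  rot[8] = aspberry$wallabyr
  rot[9] = spberry$wallabyra
  rot[10] = pberry$wallabyras
  rot[11] = berry$wallabyrasp
  rot[12] = erry$wallabyraspb
  rot[13] = rry$wallabyraspbe
  rot[14] = ry$wallabyraspber
  rot[15] = y$wallabyraspberr
  rot[16] = $wallabyraspberry
Sorted (with $ < everything):
  sorted[0] = $wallabyraspberry
  sorted[1] = abyraspberry$wall
  sorted[2] = allabyraspberry$w
  sorted[3] = aspberry$wallabyr
  sorted[4] = berry$wallabyrasp
  sorted[5] = byraspberry$walla
  sorted[6] = erry$wallabyraspb
  sorted[7] = labyraspberry$wal
  sorted[8] = llabyraspberry$wa
  sorted[9] = pberry$wallabyras
  sorted[10] = raspberry$wallaby
  sorted[11] = rry$wallabyraspbe
  sorted[12] = ry$wallabyraspber
  sorted[13] = spberry$wallabyra
  sorted[14] = wallabyraspberry$
  sorted[15] = y$wallabyraspberr
  sorted[16] = yraspberry$wallab
sorted[1] = abyraspberry$wall

Answer: abyraspberry$wall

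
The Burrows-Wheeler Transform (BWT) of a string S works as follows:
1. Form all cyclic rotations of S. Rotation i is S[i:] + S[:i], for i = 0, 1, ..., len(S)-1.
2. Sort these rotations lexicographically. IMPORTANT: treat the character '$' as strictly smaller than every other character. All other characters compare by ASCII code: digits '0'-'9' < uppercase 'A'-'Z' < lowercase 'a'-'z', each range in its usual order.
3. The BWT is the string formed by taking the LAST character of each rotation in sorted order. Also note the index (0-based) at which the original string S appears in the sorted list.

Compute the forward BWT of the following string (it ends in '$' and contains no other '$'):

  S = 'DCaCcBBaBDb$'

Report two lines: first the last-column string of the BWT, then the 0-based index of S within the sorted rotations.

All 12 rotations (rotation i = S[i:]+S[:i]):
  rot[0] = DCaCcBBaBDb$
  rot[1] = CaCcBBaBDb$D
  rot[2] = aCcBBaBDb$DC
  rot[3] = CcBBaBDb$DCa
  rot[4] = cBBaBDb$DCaC
  rot[5] = BBaBDb$DCaCc
  rot[6] = BaBDb$DCaCcB
  rot[7] = aBDb$DCaCcBB
  rot[8] = BDb$DCaCcBBa
  rot[9] = Db$DCaCcBBaB
  rot[10] = b$DCaCcBBaBD
  rot[11] = $DCaCcBBaBDb
Sorted (with $ < everything):
  sorted[0] = $DCaCcBBaBDb  (last char: 'b')
  sorted[1] = BBaBDb$DCaCc  (last char: 'c')
  sorted[2] = BDb$DCaCcBBa  (last char: 'a')
  sorted[3] = BaBDb$DCaCcB  (last char: 'B')
  sorted[4] = CaCcBBaBDb$D  (last char: 'D')
  sorted[5] = CcBBaBDb$DCa  (last char: 'a')
  sorted[6] = DCaCcBBaBDb$  (last char: '$')
  sorted[7] = Db$DCaCcBBaB  (last char: 'B')
  sorted[8] = aBDb$DCaCcBB  (last char: 'B')
  sorted[9] = aCcBBaBDb$DC  (last char: 'C')
  sorted[10] = b$DCaCcBBaBD  (last char: 'D')
  sorted[11] = cBBaBDb$DCaC  (last char: 'C')
Last column: bcaBDa$BBCDC
Original string S is at sorted index 6

Answer: bcaBDa$BBCDC
6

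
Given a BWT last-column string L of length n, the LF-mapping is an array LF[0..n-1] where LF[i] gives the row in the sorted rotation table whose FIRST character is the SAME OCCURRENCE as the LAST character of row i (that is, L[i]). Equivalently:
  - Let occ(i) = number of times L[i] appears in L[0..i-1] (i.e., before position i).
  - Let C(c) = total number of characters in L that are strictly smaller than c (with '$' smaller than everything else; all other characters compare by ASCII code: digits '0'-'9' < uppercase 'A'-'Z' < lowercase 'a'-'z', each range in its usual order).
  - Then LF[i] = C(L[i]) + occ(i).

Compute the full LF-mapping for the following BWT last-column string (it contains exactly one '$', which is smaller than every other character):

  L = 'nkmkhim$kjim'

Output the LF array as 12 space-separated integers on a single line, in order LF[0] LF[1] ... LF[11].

Char counts: '$':1, 'h':1, 'i':2, 'j':1, 'k':3, 'm':3, 'n':1
C (first-col start): C('$')=0, C('h')=1, C('i')=2, C('j')=4, C('k')=5, C('m')=8, C('n')=11
L[0]='n': occ=0, LF[0]=C('n')+0=11+0=11
L[1]='k': occ=0, LF[1]=C('k')+0=5+0=5
L[2]='m': occ=0, LF[2]=C('m')+0=8+0=8
L[3]='k': occ=1, LF[3]=C('k')+1=5+1=6
L[4]='h': occ=0, LF[4]=C('h')+0=1+0=1
L[5]='i': occ=0, LF[5]=C('i')+0=2+0=2
L[6]='m': occ=1, LF[6]=C('m')+1=8+1=9
L[7]='$': occ=0, LF[7]=C('$')+0=0+0=0
L[8]='k': occ=2, LF[8]=C('k')+2=5+2=7
L[9]='j': occ=0, LF[9]=C('j')+0=4+0=4
L[10]='i': occ=1, LF[10]=C('i')+1=2+1=3
L[11]='m': occ=2, LF[11]=C('m')+2=8+2=10

Answer: 11 5 8 6 1 2 9 0 7 4 3 10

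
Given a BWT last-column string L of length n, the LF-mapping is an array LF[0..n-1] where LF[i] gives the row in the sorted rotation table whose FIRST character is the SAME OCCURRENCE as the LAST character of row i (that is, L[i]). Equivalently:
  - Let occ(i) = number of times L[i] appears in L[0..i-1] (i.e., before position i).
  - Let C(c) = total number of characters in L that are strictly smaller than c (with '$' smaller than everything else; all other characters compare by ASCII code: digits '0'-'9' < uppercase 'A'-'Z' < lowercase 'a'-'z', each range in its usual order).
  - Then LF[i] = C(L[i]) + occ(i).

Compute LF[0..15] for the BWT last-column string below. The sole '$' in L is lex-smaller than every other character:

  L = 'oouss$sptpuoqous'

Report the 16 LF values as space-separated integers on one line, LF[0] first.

Answer: 1 2 13 8 9 0 10 5 12 6 14 3 7 4 15 11

Derivation:
Char counts: '$':1, 'o':4, 'p':2, 'q':1, 's':4, 't':1, 'u':3
C (first-col start): C('$')=0, C('o')=1, C('p')=5, C('q')=7, C('s')=8, C('t')=12, C('u')=13
L[0]='o': occ=0, LF[0]=C('o')+0=1+0=1
L[1]='o': occ=1, LF[1]=C('o')+1=1+1=2
L[2]='u': occ=0, LF[2]=C('u')+0=13+0=13
L[3]='s': occ=0, LF[3]=C('s')+0=8+0=8
L[4]='s': occ=1, LF[4]=C('s')+1=8+1=9
L[5]='$': occ=0, LF[5]=C('$')+0=0+0=0
L[6]='s': occ=2, LF[6]=C('s')+2=8+2=10
L[7]='p': occ=0, LF[7]=C('p')+0=5+0=5
L[8]='t': occ=0, LF[8]=C('t')+0=12+0=12
L[9]='p': occ=1, LF[9]=C('p')+1=5+1=6
L[10]='u': occ=1, LF[10]=C('u')+1=13+1=14
L[11]='o': occ=2, LF[11]=C('o')+2=1+2=3
L[12]='q': occ=0, LF[12]=C('q')+0=7+0=7
L[13]='o': occ=3, LF[13]=C('o')+3=1+3=4
L[14]='u': occ=2, LF[14]=C('u')+2=13+2=15
L[15]='s': occ=3, LF[15]=C('s')+3=8+3=11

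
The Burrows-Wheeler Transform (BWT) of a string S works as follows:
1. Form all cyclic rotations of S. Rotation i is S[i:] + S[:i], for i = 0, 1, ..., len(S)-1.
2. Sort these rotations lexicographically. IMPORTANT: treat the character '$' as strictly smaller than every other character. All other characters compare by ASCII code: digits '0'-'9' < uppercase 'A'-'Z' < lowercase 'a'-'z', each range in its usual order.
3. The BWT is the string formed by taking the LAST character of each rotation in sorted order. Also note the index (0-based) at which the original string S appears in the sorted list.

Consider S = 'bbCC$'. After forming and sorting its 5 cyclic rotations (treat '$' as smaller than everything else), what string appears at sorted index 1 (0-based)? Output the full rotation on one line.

Answer: C$bbC

Derivation:
All 5 rotations (rotation i = S[i:]+S[:i]):
  rot[0] = bbCC$
  rot[1] = bCC$b
  rot[2] = CC$bb
  rot[3] = C$bbC
  rot[4] = $bbCC
Sorted (with $ < everything):
  sorted[0] = $bbCC
  sorted[1] = C$bbC
  sorted[2] = CC$bb
  sorted[3] = bCC$b
  sorted[4] = bbCC$
sorted[1] = C$bbC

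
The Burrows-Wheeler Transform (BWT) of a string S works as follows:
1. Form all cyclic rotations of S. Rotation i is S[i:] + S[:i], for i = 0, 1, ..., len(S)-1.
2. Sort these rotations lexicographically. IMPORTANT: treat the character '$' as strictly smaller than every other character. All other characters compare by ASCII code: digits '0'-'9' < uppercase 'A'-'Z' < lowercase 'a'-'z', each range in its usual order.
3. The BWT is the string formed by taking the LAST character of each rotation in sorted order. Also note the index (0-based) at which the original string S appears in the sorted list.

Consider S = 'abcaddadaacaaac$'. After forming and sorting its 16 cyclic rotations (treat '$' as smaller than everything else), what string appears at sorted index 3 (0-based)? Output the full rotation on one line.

All 16 rotations (rotation i = S[i:]+S[:i]):
  rot[0] = abcaddadaacaaac$
  rot[1] = bcaddadaacaaac$a
  rot[2] = caddadaacaaac$ab
  rot[3] = addadaacaaac$abc
  rot[4] = ddadaacaaac$abca
  rot[5] = dadaacaaac$abcad
  rot[6] = adaacaaac$abcadd
  rot[7] = daacaaac$abcadda
  rot[8] = aacaaac$abcaddad
  rot[9] = acaaac$abcaddada
  rot[10] = caaac$abcaddadaa
  rot[11] = aaac$abcaddadaac
  rot[12] = aac$abcaddadaaca
  rot[13] = ac$abcaddadaacaa
  rot[14] = c$abcaddadaacaaa
  rot[15] = $abcaddadaacaaac
Sorted (with $ < everything):
  sorted[0] = $abcaddadaacaaac
  sorted[1] = aaac$abcaddadaac
  sorted[2] = aac$abcaddadaaca
  sorted[3] = aacaaac$abcaddad
  sorted[4] = abcaddadaacaaac$
  sorted[5] = ac$abcaddadaacaa
  sorted[6] = acaaac$abcaddada
  sorted[7] = adaacaaac$abcadd
  sorted[8] = addadaacaaac$abc
  sorted[9] = bcaddadaacaaac$a
  sorted[10] = c$abcaddadaacaaa
  sorted[11] = caaac$abcaddadaa
  sorted[12] = caddadaacaaac$ab
  sorted[13] = daacaaac$abcadda
  sorted[14] = dadaacaaac$abcad
  sorted[15] = ddadaacaaac$abca
sorted[3] = aacaaac$abcaddad

Answer: aacaaac$abcaddad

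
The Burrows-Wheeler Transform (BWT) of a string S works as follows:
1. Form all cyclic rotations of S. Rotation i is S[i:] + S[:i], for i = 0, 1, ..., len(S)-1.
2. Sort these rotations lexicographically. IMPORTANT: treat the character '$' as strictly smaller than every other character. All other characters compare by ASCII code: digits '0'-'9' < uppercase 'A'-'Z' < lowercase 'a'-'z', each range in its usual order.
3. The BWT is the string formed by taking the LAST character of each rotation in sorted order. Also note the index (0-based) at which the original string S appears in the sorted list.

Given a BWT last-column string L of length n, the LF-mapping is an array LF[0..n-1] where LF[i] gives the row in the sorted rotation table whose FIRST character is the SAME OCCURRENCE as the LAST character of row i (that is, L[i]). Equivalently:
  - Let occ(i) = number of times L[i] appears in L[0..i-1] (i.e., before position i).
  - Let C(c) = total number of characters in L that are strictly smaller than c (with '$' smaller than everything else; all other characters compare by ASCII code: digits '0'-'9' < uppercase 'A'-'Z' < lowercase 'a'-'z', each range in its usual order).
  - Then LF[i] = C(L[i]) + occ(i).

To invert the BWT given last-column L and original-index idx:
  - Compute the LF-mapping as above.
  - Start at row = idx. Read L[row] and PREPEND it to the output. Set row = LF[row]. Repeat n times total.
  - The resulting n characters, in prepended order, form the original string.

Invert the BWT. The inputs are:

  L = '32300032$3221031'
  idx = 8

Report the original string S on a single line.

LF mapping: 11 7 12 1 2 3 13 8 0 14 9 10 5 4 15 6
Walk LF starting at row 8, prepending L[row]:
  step 1: row=8, L[8]='$', prepend. Next row=LF[8]=0
  step 2: row=0, L[0]='3', prepend. Next row=LF[0]=11
  step 3: row=11, L[11]='2', prepend. Next row=LF[11]=10
  step 4: row=10, L[10]='2', prepend. Next row=LF[10]=9
  step 5: row=9, L[9]='3', prepend. Next row=LF[9]=14
  step 6: row=14, L[14]='3', prepend. Next row=LF[14]=15
  step 7: row=15, L[15]='1', prepend. Next row=LF[15]=6
  step 8: row=6, L[6]='3', prepend. Next row=LF[6]=13
  step 9: row=13, L[13]='0', prepend. Next row=LF[13]=4
  step 10: row=4, L[4]='0', prepend. Next row=LF[4]=2
  step 11: row=2, L[2]='3', prepend. Next row=LF[2]=12
  step 12: row=12, L[12]='1', prepend. Next row=LF[12]=5
  step 13: row=5, L[5]='0', prepend. Next row=LF[5]=3
  step 14: row=3, L[3]='0', prepend. Next row=LF[3]=1
  step 15: row=1, L[1]='2', prepend. Next row=LF[1]=7
  step 16: row=7, L[7]='2', prepend. Next row=LF[7]=8
Reversed output: 220013003133223$

Answer: 220013003133223$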